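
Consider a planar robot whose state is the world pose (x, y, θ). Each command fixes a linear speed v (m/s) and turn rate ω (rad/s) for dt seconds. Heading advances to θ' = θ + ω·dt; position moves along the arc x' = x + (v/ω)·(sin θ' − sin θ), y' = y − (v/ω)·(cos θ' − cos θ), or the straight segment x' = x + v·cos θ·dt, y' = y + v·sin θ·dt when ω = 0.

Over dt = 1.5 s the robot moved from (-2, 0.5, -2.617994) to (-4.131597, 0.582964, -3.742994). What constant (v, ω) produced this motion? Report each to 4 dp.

v = 1.5000, ω = -0.7500

Δθ = -3.742994 − -2.617994 = -1.125000
ω = Δθ/dt = -1.125000/1.5 = -0.7500
R = Δx/(sin θ' − sin θ) = -2.0000
v = R·ω = -2.0000·-0.7500 = 1.5000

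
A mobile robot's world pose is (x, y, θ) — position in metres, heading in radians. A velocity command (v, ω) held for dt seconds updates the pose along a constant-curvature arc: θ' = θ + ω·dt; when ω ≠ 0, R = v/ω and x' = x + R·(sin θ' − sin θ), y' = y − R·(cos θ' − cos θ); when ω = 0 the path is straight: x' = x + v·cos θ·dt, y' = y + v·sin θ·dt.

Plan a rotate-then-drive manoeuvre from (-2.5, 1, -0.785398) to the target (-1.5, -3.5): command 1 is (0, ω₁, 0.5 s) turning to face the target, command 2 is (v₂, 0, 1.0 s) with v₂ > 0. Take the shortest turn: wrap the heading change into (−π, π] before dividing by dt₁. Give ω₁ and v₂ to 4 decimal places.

ω₁ = -1.1335, v₂ = 4.6098

heading to target = atan2(-3.5−1, -1.5−-2.5) = -1.3521
Δθ = wrap(-1.3521 − -0.7854) = -0.5667; ω₁ = Δθ/dt₁ = -1.1335
distance = √((-1.5−-2.5)² + (-3.5−1)²) = 4.6098; v₂ = distance/dt₂ = 4.6098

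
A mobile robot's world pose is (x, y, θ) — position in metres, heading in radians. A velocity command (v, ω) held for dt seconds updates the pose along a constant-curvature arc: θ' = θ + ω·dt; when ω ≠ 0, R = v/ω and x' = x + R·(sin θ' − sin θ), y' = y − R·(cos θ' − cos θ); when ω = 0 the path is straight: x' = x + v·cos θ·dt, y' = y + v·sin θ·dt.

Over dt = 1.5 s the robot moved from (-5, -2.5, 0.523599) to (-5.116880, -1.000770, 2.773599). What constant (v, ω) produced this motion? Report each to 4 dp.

Δθ = 2.773599 − 0.523599 = 2.250000
ω = Δθ/dt = 2.250000/1.5 = 1.5000
R = −Δy/(cos θ' − cos θ) = 0.8333
v = R·ω = 0.8333·1.5000 = 1.2500

v = 1.2500, ω = 1.5000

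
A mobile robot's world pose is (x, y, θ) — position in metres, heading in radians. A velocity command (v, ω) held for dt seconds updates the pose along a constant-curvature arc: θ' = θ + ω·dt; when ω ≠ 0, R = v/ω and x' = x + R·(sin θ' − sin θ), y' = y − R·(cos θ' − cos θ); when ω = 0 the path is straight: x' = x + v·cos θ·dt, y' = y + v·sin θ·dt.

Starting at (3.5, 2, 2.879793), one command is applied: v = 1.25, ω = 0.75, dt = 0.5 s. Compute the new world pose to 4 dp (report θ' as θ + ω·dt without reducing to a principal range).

θ' = 2.8798 + 0.75·0.5 = 3.2548
R = v/ω = 1.25/0.75 = 1.6667
x' = 3.5 + 1.6667·(sin 3.2548 − sin 2.8798) = 2.8804
y' = 2 − 1.6667·(cos 3.2548 − cos 2.8798) = 2.0461

(2.8804, 2.0461, 3.2548)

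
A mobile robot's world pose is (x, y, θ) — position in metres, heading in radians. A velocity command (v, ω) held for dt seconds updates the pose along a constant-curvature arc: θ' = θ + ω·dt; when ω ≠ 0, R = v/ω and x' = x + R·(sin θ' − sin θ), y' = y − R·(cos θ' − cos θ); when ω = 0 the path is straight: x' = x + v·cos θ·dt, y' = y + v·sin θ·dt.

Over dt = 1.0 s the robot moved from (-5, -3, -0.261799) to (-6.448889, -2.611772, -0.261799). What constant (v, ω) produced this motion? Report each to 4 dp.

Δθ = -0.261799 − -0.261799 = 0.000000
ω = Δθ/dt = 0.000000/1.0 = 0.0000
ω = 0 → v = (Δx·cos θ + Δy·sin θ)/dt = -1.5000

v = -1.5000, ω = 0.0000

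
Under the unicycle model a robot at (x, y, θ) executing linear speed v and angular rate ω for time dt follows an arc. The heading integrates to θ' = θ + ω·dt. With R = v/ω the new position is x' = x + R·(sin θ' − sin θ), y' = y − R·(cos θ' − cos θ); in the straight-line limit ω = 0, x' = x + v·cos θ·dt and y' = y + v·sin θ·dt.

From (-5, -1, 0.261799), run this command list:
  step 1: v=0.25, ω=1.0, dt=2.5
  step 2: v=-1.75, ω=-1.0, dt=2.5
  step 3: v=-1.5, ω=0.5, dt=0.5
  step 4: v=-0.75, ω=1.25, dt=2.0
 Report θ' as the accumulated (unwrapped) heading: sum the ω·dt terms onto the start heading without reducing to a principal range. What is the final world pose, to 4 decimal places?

(-5.6445, -5.2423, 3.0118)

step 1: θ'=2.7618 (R=0.2500) → pose (-4.9720, -0.5263, 2.7618)
step 2: θ'=0.2618 (R=1.7500) → pose (-5.1679, -3.8420, 0.2618)
step 3: θ'=0.5118 (R=-3.0000) → pose (-5.8606, -4.1242, 0.5118)
step 4: θ'=3.0118 (R=-0.6000) → pose (-5.6445, -5.2423, 3.0118)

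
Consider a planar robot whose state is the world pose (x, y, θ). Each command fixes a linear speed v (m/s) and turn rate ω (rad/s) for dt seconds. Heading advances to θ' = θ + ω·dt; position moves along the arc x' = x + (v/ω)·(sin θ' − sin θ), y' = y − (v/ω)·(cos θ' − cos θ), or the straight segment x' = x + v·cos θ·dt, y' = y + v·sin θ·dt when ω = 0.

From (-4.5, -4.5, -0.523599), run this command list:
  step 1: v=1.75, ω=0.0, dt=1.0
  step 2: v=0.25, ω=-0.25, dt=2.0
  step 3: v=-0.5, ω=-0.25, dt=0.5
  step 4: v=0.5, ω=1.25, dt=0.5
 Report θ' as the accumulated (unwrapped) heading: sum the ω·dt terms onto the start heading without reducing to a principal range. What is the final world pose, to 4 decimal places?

step 1: θ'=-0.5236 (straight) → pose (-2.9845, -5.3750, -0.5236)
step 2: θ'=-1.0236 (R=-1.0000) → pose (-2.6305, -5.7207, -1.0236)
step 3: θ'=-1.1486 (R=2.0000) → pose (-2.7469, -5.4997, -1.1486)
step 4: θ'=-0.5236 (R=0.4000) → pose (-2.5820, -5.6822, -0.5236)

(-2.5820, -5.6822, -0.5236)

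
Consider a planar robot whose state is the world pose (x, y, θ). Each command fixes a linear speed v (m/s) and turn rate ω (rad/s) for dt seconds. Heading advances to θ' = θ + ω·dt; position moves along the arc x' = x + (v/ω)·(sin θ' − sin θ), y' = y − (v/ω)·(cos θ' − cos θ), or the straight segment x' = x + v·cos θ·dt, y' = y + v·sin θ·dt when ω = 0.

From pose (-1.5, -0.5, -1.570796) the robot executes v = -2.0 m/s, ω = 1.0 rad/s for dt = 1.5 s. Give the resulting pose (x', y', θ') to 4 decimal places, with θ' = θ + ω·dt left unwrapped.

(-3.3585, 1.4950, -0.0708)

θ' = -1.5708 + 1.0·1.5 = -0.0708
R = v/ω = -2.0/1.0 = -2.0000
x' = -1.5 + -2.0000·(sin -0.0708 − sin -1.5708) = -3.3585
y' = -0.5 − -2.0000·(cos -0.0708 − cos -1.5708) = 1.4950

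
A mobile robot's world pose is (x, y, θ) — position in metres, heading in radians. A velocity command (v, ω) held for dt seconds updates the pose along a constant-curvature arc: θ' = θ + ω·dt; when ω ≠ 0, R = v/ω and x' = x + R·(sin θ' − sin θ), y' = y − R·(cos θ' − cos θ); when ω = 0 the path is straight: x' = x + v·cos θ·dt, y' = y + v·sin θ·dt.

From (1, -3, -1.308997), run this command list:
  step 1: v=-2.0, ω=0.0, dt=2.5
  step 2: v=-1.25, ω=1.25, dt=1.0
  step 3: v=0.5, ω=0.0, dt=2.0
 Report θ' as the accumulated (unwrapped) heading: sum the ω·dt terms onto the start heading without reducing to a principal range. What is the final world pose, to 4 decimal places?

step 1: θ'=-1.3090 (straight) → pose (-0.2941, 1.8296, -1.3090)
step 2: θ'=-0.0590 (R=-1.0000) → pose (-1.2011, 2.5691, -0.0590)
step 3: θ'=-0.0590 (straight) → pose (-0.2028, 2.5101, -0.0590)

(-0.2028, 2.5101, -0.0590)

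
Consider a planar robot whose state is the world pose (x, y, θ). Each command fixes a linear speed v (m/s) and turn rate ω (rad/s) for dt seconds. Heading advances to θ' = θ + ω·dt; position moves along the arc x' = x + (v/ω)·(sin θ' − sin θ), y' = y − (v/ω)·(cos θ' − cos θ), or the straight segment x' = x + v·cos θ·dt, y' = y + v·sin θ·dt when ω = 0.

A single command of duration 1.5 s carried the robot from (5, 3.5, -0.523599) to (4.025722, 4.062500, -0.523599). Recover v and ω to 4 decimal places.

v = -0.7500, ω = 0.0000

Δθ = -0.523599 − -0.523599 = 0.000000
ω = Δθ/dt = 0.000000/1.5 = 0.0000
ω = 0 → v = (Δx·cos θ + Δy·sin θ)/dt = -0.7500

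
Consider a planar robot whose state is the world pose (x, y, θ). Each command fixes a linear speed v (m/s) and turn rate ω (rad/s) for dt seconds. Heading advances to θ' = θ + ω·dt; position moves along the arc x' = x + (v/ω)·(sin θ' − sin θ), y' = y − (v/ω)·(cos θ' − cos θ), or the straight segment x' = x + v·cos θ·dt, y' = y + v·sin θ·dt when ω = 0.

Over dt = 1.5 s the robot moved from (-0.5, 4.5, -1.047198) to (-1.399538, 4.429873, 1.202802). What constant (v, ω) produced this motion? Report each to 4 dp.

v = -0.7500, ω = 1.5000

Δθ = 1.202802 − -1.047198 = 2.250000
ω = Δθ/dt = 2.250000/1.5 = 1.5000
R = Δx/(sin θ' − sin θ) = -0.5000
v = R·ω = -0.5000·1.5000 = -0.7500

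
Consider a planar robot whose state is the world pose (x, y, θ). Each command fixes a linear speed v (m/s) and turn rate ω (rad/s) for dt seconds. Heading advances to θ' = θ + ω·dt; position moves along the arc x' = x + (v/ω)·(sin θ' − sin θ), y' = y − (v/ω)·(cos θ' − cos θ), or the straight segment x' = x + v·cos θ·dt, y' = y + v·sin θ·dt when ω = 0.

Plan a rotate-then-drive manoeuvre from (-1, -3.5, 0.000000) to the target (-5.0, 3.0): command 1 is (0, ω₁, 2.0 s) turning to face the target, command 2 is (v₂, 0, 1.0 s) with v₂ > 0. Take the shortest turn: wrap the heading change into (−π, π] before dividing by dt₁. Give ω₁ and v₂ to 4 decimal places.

heading to target = atan2(3−-3.5, -5−-1) = 2.1225
Δθ = wrap(2.1225 − 0.0000) = 2.1225; ω₁ = Δθ/dt₁ = 1.0612
distance = √((-5−-1)² + (3−-3.5)²) = 7.6322; v₂ = distance/dt₂ = 7.6322

ω₁ = 1.0612, v₂ = 7.6322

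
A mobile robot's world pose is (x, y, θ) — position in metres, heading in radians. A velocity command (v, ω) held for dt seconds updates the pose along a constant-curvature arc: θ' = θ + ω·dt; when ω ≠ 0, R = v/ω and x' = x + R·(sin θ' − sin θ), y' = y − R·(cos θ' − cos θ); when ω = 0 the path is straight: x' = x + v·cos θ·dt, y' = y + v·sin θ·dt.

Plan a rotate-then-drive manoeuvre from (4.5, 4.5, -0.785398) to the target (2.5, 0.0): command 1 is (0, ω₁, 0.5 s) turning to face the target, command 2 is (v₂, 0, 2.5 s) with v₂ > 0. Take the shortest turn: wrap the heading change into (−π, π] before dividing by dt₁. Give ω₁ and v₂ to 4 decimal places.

ω₁ = -2.4072, v₂ = 1.9698

heading to target = atan2(0−4.5, 2.5−4.5) = -1.9890
Δθ = wrap(-1.9890 − -0.7854) = -1.2036; ω₁ = Δθ/dt₁ = -2.4072
distance = √((2.5−4.5)² + (0−4.5)²) = 4.9244; v₂ = distance/dt₂ = 1.9698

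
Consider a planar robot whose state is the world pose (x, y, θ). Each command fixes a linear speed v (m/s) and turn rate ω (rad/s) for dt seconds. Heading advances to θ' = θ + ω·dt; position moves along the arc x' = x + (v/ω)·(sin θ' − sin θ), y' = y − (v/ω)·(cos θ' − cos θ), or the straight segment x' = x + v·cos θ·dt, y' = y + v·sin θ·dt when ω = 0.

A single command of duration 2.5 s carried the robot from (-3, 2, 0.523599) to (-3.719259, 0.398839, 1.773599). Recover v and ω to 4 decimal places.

v = -0.7500, ω = 0.5000

Δθ = 1.773599 − 0.523599 = 1.250000
ω = Δθ/dt = 1.250000/2.5 = 0.5000
R = −Δy/(cos θ' − cos θ) = -1.5000
v = R·ω = -1.5000·0.5000 = -0.7500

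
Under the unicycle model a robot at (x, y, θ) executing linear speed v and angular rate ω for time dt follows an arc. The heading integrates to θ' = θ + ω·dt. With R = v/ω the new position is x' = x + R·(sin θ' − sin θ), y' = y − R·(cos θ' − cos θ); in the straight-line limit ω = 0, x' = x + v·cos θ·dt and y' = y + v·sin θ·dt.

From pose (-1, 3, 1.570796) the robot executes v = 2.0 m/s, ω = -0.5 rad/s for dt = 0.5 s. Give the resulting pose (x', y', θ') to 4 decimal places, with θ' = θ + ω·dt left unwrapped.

θ' = 1.5708 + -0.5·0.5 = 1.3208
R = v/ω = 2.0/-0.5 = -4.0000
x' = -1 + -4.0000·(sin 1.3208 − sin 1.5708) = -0.8756
y' = 3 − -4.0000·(cos 1.3208 − cos 1.5708) = 3.9896

(-0.8756, 3.9896, 1.3208)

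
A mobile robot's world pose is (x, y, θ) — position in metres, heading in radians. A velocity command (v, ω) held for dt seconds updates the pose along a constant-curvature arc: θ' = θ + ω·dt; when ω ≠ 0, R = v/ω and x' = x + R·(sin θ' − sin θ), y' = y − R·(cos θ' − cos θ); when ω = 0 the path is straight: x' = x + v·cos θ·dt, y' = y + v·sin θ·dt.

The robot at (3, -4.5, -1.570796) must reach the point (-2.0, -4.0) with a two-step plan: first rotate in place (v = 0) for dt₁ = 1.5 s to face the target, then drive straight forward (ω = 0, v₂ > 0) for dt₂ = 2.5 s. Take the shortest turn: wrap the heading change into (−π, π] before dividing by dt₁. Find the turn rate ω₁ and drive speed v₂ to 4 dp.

heading to target = atan2(-4−-4.5, -2−3) = 3.0419
Δθ = wrap(3.0419 − -1.5708) = -1.6705; ω₁ = Δθ/dt₁ = -1.1136
distance = √((-2−3)² + (-4−-4.5)²) = 5.0249; v₂ = distance/dt₂ = 2.0100

ω₁ = -1.1136, v₂ = 2.0100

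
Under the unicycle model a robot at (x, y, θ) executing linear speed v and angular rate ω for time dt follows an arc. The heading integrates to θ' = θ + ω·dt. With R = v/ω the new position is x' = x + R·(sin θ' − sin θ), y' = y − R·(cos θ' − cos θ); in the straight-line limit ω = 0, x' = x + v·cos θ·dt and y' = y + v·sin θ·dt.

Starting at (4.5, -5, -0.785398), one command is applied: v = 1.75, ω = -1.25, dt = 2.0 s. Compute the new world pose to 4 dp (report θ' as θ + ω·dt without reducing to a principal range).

(3.3094, -7.3755, -3.2854)

θ' = -0.7854 + -1.25·2.0 = -3.2854
R = v/ω = 1.75/-1.25 = -1.4000
x' = 4.5 + -1.4000·(sin -3.2854 − sin -0.7854) = 3.3094
y' = -5 − -1.4000·(cos -3.2854 − cos -0.7854) = -7.3755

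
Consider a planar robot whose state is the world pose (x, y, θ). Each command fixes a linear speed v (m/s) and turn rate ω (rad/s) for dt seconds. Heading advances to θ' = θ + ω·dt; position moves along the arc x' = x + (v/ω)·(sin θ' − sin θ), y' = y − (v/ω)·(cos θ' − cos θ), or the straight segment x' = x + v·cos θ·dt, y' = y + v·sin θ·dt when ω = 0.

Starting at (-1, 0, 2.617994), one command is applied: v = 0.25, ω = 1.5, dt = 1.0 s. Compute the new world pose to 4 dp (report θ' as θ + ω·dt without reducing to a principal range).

θ' = 2.6180 + 1.5·1.0 = 4.1180
R = v/ω = 0.25/1.5 = 0.1667
x' = -1 + 0.1667·(sin 4.1180 − sin 2.6180) = -1.2214
y' = 0 − 0.1667·(cos 4.1180 − cos 2.6180) = -0.0510

(-1.2214, -0.0510, 4.1180)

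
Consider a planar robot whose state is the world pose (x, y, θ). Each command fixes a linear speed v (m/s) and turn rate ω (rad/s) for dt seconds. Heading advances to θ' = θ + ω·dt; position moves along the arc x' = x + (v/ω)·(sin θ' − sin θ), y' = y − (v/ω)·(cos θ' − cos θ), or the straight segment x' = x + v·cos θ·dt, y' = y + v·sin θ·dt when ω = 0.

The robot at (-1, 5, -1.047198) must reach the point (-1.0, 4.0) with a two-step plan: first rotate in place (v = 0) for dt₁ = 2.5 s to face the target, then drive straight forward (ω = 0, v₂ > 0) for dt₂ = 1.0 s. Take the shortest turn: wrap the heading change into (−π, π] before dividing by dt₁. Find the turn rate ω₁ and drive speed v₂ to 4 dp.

heading to target = atan2(4−5, -1−-1) = -1.5708
Δθ = wrap(-1.5708 − -1.0472) = -0.5236; ω₁ = Δθ/dt₁ = -0.2094
distance = √((-1−-1)² + (4−5)²) = 1.0000; v₂ = distance/dt₂ = 1.0000

ω₁ = -0.2094, v₂ = 1.0000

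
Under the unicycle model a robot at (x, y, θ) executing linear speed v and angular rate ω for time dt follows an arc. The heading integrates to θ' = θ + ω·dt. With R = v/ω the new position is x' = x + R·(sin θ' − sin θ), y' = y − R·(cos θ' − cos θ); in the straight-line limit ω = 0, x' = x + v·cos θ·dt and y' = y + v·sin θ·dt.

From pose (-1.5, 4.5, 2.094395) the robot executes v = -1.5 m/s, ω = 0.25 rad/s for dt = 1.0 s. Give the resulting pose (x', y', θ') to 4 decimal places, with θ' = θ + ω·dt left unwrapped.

θ' = 2.0944 + 0.25·1.0 = 2.3444
R = v/ω = -1.5/0.25 = -6.0000
x' = -1.5 + -6.0000·(sin 2.3444 − sin 2.0944) = -0.5963
y' = 4.5 − -6.0000·(cos 2.3444 − cos 2.0944) = 3.3077

(-0.5963, 3.3077, 2.3444)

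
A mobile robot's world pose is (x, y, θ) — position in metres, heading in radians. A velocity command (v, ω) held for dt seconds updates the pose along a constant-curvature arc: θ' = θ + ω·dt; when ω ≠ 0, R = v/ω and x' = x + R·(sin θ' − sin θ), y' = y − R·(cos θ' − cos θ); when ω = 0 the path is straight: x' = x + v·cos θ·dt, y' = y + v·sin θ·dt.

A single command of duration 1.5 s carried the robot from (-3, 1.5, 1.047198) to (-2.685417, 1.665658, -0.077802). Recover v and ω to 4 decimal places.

v = 0.2500, ω = -0.7500

Δθ = -0.077802 − 1.047198 = -1.125000
ω = Δθ/dt = -1.125000/1.5 = -0.7500
R = Δx/(sin θ' − sin θ) = -0.3333
v = R·ω = -0.3333·-0.7500 = 0.2500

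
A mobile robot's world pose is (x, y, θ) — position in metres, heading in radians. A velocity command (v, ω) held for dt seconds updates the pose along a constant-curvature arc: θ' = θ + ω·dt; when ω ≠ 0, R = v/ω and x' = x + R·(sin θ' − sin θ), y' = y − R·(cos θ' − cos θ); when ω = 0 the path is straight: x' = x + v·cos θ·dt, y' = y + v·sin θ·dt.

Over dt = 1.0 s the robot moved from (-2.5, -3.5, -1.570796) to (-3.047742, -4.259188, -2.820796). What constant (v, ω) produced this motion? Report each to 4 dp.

v = 1.0000, ω = -1.2500

Δθ = -2.820796 − -1.570796 = -1.250000
ω = Δθ/dt = -1.250000/1.0 = -1.2500
R = −Δy/(cos θ' − cos θ) = -0.8000
v = R·ω = -0.8000·-1.2500 = 1.0000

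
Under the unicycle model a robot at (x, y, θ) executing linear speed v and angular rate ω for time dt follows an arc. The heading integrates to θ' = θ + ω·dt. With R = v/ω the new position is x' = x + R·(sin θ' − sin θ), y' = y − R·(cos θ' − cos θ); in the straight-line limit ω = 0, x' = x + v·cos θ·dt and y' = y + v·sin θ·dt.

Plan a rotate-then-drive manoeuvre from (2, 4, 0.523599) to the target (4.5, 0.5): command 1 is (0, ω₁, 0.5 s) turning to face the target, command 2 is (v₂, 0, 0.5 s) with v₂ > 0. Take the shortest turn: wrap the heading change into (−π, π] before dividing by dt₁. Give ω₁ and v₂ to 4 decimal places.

ω₁ = -2.9483, v₂ = 8.6023

heading to target = atan2(0.5−4, 4.5−2) = -0.9505
Δθ = wrap(-0.9505 − 0.5236) = -1.4741; ω₁ = Δθ/dt₁ = -2.9483
distance = √((4.5−2)² + (0.5−4)²) = 4.3012; v₂ = distance/dt₂ = 8.6023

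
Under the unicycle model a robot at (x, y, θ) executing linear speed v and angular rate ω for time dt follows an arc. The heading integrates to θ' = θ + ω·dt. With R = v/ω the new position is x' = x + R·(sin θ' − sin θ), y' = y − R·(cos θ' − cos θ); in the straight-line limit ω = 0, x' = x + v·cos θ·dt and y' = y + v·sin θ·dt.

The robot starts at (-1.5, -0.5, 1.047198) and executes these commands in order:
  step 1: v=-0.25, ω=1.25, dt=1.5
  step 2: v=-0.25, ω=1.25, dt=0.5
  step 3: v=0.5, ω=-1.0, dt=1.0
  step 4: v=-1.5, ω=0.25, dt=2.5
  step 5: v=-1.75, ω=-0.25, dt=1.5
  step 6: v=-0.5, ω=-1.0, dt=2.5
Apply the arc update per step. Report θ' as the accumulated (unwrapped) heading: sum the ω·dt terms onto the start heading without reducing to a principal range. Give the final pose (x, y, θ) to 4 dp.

step 1: θ'=2.9222 (R=-0.2000) → pose (-1.3703, -0.7952, 2.9222)
step 2: θ'=3.5472 (R=-0.2000) → pose (-1.2479, -0.7838, 3.5472)
step 3: θ'=2.5472 (R=-0.5000) → pose (-1.7252, -0.7386, 2.5472)
step 4: θ'=3.1722 (R=-6.0000) → pose (1.8185, -1.7648, 3.1722)
step 5: θ'=2.7972 (R=7.0000) → pose (4.3961, -2.1726, 2.7972)
step 6: θ'=0.2972 (R=0.5000) → pose (4.3737, -3.1213, 0.2972)

(4.3737, -3.1213, 0.2972)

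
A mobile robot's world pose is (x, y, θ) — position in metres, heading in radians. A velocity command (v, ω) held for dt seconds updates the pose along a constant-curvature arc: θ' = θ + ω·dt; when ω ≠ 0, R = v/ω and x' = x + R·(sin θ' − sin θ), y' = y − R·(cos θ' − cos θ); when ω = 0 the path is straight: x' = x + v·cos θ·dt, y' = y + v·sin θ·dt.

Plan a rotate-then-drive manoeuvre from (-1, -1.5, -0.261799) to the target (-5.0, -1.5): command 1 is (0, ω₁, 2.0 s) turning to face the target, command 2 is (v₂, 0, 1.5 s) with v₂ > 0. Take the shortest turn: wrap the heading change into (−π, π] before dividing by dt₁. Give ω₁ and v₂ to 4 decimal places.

heading to target = atan2(-1.5−-1.5, -5−-1) = 3.1416
Δθ = wrap(3.1416 − -0.2618) = -2.8798; ω₁ = Δθ/dt₁ = -1.4399
distance = √((-5−-1)² + (-1.5−-1.5)²) = 4.0000; v₂ = distance/dt₂ = 2.6667

ω₁ = -1.4399, v₂ = 2.6667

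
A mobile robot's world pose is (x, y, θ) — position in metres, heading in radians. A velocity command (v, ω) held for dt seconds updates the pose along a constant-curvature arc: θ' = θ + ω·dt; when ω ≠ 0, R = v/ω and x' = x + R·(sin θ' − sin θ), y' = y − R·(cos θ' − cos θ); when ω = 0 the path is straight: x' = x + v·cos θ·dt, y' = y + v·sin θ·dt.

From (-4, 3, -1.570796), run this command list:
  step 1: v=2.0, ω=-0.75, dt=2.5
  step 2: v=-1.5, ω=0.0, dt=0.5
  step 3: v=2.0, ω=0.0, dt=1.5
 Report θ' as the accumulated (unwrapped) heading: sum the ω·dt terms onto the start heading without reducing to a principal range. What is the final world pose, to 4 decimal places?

step 1: θ'=-3.4458 (R=-2.6667) → pose (-7.4654, 0.4558, -3.4458)
step 2: θ'=-3.4458 (straight) → pose (-6.7499, 0.2311, -3.4458)
step 3: θ'=-3.4458 (straight) → pose (-9.6121, 1.1297, -3.4458)

(-9.6121, 1.1297, -3.4458)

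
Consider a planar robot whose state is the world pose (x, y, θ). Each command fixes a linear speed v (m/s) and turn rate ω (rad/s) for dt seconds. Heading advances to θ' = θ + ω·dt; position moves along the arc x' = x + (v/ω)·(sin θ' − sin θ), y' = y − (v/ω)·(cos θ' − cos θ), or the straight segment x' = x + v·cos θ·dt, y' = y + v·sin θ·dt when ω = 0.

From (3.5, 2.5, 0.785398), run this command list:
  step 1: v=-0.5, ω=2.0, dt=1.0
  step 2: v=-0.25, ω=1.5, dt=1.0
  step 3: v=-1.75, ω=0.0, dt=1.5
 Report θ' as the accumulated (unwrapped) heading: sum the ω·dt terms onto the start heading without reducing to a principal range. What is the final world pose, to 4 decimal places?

(4.8865, 4.5654, 4.2854)

step 1: θ'=2.7854 (R=-0.2500) → pose (3.5896, 2.0889, 2.7854)
step 2: θ'=4.2854 (R=-0.1667) → pose (3.7994, 2.1761, 4.2854)
step 3: θ'=4.2854 (straight) → pose (4.8865, 4.5654, 4.2854)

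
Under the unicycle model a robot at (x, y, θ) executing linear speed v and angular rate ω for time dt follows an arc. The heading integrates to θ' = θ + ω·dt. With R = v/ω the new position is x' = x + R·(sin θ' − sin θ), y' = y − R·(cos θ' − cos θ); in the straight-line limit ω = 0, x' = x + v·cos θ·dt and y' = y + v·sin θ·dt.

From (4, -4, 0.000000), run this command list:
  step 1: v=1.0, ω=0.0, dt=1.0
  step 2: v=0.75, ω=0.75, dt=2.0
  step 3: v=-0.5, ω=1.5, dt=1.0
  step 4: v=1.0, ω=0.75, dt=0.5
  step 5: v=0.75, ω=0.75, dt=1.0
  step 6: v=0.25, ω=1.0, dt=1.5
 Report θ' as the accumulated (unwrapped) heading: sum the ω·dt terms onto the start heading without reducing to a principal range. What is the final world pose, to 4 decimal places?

(5.2405, -4.2021, 5.6250)

step 1: θ'=0.0000 (straight) → pose (5.0000, -4.0000, 0.0000)
step 2: θ'=1.5000 (R=1.0000) → pose (5.9975, -3.0707, 1.5000)
step 3: θ'=3.0000 (R=-0.3333) → pose (6.2830, -3.4243, 3.0000)
step 4: θ'=3.3750 (R=1.3333) → pose (5.7864, -3.4471, 3.3750)
step 5: θ'=4.1250 (R=1.0000) → pose (5.1853, -3.8658, 4.1250)
step 6: θ'=5.6250 (R=0.2500) → pose (5.2405, -4.2021, 5.6250)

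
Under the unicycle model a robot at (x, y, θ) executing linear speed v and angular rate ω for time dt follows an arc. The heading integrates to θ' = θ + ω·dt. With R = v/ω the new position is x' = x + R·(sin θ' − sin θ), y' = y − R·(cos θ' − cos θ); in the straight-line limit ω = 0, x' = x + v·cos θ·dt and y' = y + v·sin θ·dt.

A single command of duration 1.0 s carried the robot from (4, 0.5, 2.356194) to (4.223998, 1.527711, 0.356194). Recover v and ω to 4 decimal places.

v = 1.2500, ω = -2.0000

Δθ = 0.356194 − 2.356194 = -2.000000
ω = Δθ/dt = -2.000000/1.0 = -2.0000
R = −Δy/(cos θ' − cos θ) = -0.6250
v = R·ω = -0.6250·-2.0000 = 1.2500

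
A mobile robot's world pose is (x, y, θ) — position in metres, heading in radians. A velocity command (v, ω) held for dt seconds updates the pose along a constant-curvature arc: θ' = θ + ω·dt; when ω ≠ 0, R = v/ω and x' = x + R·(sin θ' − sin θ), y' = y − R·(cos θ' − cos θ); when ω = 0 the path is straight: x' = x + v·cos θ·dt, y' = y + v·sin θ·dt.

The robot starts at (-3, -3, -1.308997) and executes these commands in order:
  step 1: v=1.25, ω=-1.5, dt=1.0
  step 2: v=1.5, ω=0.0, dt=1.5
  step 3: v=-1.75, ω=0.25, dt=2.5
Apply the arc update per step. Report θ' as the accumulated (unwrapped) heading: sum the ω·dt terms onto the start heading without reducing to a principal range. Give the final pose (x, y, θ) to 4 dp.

step 1: θ'=-2.8090 (R=-0.8333) → pose (-3.5329, -4.0033, -2.8090)
step 2: θ'=-2.8090 (straight) → pose (-5.6596, -4.7380, -2.8090)
step 3: θ'=-2.1840 (R=-7.0000) → pose (-2.2204, -2.1500, -2.1840)

(-2.2204, -2.1500, -2.1840)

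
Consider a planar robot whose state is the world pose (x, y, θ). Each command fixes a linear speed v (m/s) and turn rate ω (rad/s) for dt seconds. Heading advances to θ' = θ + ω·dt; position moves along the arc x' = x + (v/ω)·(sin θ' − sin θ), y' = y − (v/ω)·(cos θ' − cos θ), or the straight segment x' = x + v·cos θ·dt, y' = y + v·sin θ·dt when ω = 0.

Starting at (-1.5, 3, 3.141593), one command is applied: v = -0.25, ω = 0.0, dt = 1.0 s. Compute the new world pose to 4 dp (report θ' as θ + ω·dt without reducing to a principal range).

(-1.2500, 3.0000, 3.1416)

θ' = 3.1416 + 0.0·1.0 = 3.1416
ω = 0 → straight: x' = -1.5 + -0.25·cos(3.1416)·1.0 = -1.2500
y' = 3 + -0.25·sin(3.1416)·1.0 = 3.0000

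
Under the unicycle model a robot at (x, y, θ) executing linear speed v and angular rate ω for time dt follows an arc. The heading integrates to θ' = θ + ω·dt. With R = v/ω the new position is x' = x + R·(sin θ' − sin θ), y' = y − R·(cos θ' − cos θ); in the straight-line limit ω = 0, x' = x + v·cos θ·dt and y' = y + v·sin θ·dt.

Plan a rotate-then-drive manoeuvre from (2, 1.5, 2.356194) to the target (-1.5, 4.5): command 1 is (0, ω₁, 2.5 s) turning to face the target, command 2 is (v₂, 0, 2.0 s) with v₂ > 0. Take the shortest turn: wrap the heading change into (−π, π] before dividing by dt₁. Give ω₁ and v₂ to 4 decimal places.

heading to target = atan2(4.5−1.5, -1.5−2) = 2.4330
Δθ = wrap(2.4330 − 2.3562) = 0.0768; ω₁ = Δθ/dt₁ = 0.0307
distance = √((-1.5−2)² + (4.5−1.5)²) = 4.6098; v₂ = distance/dt₂ = 2.3049

ω₁ = 0.0307, v₂ = 2.3049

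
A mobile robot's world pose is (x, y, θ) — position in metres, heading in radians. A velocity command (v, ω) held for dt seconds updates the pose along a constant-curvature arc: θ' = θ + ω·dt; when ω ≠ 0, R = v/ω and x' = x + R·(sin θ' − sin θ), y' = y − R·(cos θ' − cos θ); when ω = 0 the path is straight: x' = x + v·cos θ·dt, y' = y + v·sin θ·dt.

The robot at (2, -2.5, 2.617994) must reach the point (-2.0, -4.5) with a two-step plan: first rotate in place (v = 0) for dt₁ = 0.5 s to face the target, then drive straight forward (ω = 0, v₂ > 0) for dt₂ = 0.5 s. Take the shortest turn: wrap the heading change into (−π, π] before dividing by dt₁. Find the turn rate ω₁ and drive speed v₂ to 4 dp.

ω₁ = 1.9745, v₂ = 8.9443

heading to target = atan2(-4.5−-2.5, -2−2) = -2.6779
Δθ = wrap(-2.6779 − 2.6180) = 0.9872; ω₁ = Δθ/dt₁ = 1.9745
distance = √((-2−2)² + (-4.5−-2.5)²) = 4.4721; v₂ = distance/dt₂ = 8.9443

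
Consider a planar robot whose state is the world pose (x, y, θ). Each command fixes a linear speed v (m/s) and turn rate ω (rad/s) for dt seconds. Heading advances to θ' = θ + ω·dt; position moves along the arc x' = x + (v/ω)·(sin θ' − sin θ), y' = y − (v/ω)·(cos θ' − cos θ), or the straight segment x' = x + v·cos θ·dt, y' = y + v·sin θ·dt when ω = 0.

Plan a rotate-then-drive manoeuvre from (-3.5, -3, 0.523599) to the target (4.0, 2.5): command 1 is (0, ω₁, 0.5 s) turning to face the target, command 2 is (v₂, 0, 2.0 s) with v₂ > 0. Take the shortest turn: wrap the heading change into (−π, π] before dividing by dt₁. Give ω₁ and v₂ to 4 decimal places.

heading to target = atan2(2.5−-3, 4−-3.5) = 0.6327
Δθ = wrap(0.6327 − 0.5236) = 0.1091; ω₁ = Δθ/dt₁ = 0.2183
distance = √((4−-3.5)² + (2.5−-3)²) = 9.3005; v₂ = distance/dt₂ = 4.6503

ω₁ = 0.2183, v₂ = 4.6503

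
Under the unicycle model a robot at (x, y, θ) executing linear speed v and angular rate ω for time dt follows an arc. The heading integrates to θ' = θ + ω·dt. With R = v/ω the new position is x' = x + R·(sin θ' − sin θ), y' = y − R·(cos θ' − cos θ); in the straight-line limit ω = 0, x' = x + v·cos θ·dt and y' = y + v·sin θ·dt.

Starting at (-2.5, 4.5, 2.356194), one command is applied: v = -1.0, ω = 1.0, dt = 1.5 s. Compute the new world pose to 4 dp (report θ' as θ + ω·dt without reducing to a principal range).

θ' = 2.3562 + 1.0·1.5 = 3.8562
R = v/ω = -1.0/1.0 = -1.0000
x' = -2.5 + -1.0000·(sin 3.8562 − sin 2.3562) = -1.1376
y' = 4.5 − -1.0000·(cos 3.8562 − cos 2.3562) = 4.4518

(-1.1376, 4.4518, 3.8562)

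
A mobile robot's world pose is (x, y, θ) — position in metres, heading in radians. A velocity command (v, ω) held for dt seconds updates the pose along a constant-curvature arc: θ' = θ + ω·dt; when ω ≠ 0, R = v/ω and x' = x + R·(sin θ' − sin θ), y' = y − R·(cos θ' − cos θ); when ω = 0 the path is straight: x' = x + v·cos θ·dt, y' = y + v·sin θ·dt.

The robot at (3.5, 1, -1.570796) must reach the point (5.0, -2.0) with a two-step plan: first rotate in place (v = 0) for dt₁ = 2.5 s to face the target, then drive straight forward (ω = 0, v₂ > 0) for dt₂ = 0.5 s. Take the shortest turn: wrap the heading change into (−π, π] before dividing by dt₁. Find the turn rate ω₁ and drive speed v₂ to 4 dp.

ω₁ = 0.1855, v₂ = 6.7082

heading to target = atan2(-2−1, 5−3.5) = -1.1071
Δθ = wrap(-1.1071 − -1.5708) = 0.4636; ω₁ = Δθ/dt₁ = 0.1855
distance = √((5−3.5)² + (-2−1)²) = 3.3541; v₂ = distance/dt₂ = 6.7082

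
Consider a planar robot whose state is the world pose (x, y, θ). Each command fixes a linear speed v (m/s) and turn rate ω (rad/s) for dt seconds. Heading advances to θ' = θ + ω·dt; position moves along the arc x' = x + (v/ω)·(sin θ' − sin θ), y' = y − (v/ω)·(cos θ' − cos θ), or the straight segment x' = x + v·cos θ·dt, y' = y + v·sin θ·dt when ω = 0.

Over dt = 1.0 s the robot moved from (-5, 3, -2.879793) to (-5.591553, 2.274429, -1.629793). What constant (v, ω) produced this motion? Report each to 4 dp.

v = 1.0000, ω = 1.2500

Δθ = -1.629793 − -2.879793 = 1.250000
ω = Δθ/dt = 1.250000/1.0 = 1.2500
R = −Δy/(cos θ' − cos θ) = 0.8000
v = R·ω = 0.8000·1.2500 = 1.0000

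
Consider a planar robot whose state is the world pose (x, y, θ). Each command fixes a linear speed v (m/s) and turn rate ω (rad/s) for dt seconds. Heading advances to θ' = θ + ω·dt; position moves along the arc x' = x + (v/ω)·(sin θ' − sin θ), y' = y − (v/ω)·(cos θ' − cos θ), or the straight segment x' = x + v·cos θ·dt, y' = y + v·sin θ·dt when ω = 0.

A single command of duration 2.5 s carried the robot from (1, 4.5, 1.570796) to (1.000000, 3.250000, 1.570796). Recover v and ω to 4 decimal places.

v = -0.5000, ω = 0.0000

Δθ = 1.570796 − 1.570796 = 0.000000
ω = Δθ/dt = 0.000000/2.5 = 0.0000
ω = 0 → v = (Δx·cos θ + Δy·sin θ)/dt = -0.5000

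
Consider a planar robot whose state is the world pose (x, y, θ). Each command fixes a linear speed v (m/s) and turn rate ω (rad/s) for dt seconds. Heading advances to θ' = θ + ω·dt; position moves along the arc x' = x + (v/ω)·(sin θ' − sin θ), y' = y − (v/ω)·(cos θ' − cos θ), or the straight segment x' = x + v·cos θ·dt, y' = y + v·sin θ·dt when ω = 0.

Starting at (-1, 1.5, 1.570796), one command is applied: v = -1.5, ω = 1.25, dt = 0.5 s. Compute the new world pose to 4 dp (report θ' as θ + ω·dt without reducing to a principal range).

(-0.7732, 0.7979, 2.1958)

θ' = 1.5708 + 1.25·0.5 = 2.1958
R = v/ω = -1.5/1.25 = -1.2000
x' = -1 + -1.2000·(sin 2.1958 − sin 1.5708) = -0.7732
y' = 1.5 − -1.2000·(cos 2.1958 − cos 1.5708) = 0.7979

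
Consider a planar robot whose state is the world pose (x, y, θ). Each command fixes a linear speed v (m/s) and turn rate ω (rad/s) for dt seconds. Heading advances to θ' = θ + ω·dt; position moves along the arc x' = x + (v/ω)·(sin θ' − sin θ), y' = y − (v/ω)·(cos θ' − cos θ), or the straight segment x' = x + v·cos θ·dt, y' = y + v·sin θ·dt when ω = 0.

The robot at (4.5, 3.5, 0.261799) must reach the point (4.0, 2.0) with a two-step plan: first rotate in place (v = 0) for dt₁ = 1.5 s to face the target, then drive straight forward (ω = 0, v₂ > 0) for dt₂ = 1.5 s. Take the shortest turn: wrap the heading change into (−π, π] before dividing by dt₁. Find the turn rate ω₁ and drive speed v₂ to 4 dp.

heading to target = atan2(2−3.5, 4−4.5) = -1.8925
Δθ = wrap(-1.8925 − 0.2618) = -2.1543; ω₁ = Δθ/dt₁ = -1.4362
distance = √((4−4.5)² + (2−3.5)²) = 1.5811; v₂ = distance/dt₂ = 1.0541

ω₁ = -1.4362, v₂ = 1.0541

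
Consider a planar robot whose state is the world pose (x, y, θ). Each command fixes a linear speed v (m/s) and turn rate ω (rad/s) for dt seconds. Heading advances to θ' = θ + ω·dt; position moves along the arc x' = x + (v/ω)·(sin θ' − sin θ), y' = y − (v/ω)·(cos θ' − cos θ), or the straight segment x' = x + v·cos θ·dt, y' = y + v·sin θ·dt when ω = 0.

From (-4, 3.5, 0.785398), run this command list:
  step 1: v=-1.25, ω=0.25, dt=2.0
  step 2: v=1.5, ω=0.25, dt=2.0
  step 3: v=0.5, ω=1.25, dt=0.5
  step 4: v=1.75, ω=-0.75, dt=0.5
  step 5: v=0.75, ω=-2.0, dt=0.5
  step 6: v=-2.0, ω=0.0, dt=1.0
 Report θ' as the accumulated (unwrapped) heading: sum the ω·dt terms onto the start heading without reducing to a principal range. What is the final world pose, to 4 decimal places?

step 1: θ'=1.2854 (R=-5.0000) → pose (-5.2622, 1.3722, 1.2854)
step 2: θ'=1.7854 (R=6.0000) → pose (-5.1571, 4.3392, 1.7854)
step 3: θ'=2.4104 (R=0.4000) → pose (-5.2809, 4.5517, 2.4104)
step 4: θ'=2.0354 (R=-2.3333) → pose (-5.8088, 5.2431, 2.0354)
step 5: θ'=1.0354 (R=-0.3750) → pose (-5.7960, 5.6025, 1.0354)
step 6: θ'=1.0354 (straight) → pose (-6.8164, 3.8823, 1.0354)

(-6.8164, 3.8823, 1.0354)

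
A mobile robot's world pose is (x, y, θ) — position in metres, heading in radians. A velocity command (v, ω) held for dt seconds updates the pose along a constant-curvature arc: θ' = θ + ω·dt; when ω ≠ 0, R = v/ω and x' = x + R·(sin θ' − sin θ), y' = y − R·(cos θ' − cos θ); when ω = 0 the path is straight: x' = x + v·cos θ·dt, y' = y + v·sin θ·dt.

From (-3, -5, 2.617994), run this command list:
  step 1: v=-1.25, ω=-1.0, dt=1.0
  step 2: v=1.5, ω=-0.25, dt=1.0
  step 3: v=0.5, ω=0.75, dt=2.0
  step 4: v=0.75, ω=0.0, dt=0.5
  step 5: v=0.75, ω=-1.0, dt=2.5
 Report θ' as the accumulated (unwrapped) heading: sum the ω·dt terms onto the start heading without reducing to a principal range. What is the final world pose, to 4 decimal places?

(-3.1612, -2.2326, 0.3680)

step 1: θ'=1.6180 (R=1.2500) → pose (-2.3764, -6.0236, 1.6180)
step 2: θ'=1.3680 (R=-6.0000) → pose (-2.2601, -4.5320, 1.3680)
step 3: θ'=2.8680 (R=0.6667) → pose (-2.7330, -3.7558, 2.8680)
step 4: θ'=2.8680 (straight) → pose (-3.0940, -3.6545, 2.8680)
step 5: θ'=0.3680 (R=-0.7500) → pose (-3.1612, -2.2326, 0.3680)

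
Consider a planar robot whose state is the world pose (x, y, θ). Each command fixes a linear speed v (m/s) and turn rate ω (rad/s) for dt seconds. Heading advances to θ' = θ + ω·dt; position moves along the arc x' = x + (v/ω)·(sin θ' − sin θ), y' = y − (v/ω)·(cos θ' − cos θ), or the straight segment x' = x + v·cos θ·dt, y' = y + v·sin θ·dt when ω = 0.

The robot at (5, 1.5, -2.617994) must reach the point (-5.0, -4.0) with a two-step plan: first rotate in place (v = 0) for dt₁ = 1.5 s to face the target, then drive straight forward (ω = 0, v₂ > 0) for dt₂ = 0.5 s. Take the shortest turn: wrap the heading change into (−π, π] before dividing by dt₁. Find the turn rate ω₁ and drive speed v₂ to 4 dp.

heading to target = atan2(-4−1.5, -5−5) = -2.6387
Δθ = wrap(-2.6387 − -2.6180) = -0.0208; ω₁ = Δθ/dt₁ = -0.0138
distance = √((-5−5)² + (-4−1.5)²) = 11.4127; v₂ = distance/dt₂ = 22.8254

ω₁ = -0.0138, v₂ = 22.8254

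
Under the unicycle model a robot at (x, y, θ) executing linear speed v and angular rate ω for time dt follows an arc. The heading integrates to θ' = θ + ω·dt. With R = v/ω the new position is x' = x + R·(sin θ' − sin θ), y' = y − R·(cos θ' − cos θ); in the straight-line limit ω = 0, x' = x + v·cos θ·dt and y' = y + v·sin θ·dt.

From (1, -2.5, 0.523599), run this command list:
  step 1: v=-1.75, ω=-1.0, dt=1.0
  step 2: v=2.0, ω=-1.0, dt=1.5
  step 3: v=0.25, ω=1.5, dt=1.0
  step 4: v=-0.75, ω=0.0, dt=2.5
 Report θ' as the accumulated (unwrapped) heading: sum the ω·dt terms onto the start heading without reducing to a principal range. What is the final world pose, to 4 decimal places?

(-1.3465, -4.4601, -0.4764)

step 1: θ'=-0.4764 (R=1.7500) → pose (-0.6775, -2.5396, -0.4764)
step 2: θ'=-1.9764 (R=-2.0000) → pose (0.2430, -5.1060, -1.9764)
step 3: θ'=-0.4764 (R=0.1667) → pose (0.3198, -5.3199, -0.4764)
step 4: θ'=-0.4764 (straight) → pose (-1.3465, -4.4601, -0.4764)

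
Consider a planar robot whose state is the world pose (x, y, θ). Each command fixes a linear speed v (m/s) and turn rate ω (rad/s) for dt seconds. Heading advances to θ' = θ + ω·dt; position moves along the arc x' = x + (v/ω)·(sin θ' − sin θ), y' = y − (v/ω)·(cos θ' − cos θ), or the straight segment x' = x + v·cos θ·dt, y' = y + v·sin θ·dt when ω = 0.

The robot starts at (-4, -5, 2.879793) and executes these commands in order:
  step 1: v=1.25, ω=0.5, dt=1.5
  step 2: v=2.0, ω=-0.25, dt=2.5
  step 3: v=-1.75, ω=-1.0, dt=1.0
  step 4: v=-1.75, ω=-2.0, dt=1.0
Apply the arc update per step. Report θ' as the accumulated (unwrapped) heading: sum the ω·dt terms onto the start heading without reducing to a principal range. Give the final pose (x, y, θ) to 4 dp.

step 1: θ'=3.6298 (R=2.5000) → pose (-5.8196, -5.2069, 3.6298)
step 2: θ'=3.0048 (R=-8.0000) → pose (-10.6629, -6.0667, 3.0048)
step 3: θ'=2.0048 (R=1.7500) → pose (-9.3138, -7.0645, 2.0048)
step 4: θ'=0.0048 (R=0.8750) → pose (-10.1035, -8.3074, 0.0048)

(-10.1035, -8.3074, 0.0048)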